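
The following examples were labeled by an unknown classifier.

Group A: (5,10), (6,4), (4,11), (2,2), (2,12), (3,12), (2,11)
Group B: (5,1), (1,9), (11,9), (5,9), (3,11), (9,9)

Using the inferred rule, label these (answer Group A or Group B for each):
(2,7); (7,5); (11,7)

Group A, Group B, Group B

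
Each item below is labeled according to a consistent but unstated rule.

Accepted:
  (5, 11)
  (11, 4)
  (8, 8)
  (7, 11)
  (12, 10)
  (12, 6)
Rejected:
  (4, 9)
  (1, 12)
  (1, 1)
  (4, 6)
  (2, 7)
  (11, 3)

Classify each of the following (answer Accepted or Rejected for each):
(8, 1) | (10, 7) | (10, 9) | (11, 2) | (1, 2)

Rejected, Accepted, Accepted, Rejected, Rejected

Rule: sum ≥ 15. This holds for each 'Accepted' example and fails for each 'Rejected' one.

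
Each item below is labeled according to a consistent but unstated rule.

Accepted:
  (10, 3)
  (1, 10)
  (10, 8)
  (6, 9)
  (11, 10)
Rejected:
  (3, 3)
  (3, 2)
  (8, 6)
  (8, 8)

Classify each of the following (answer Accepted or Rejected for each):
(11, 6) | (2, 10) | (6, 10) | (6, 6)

Accepted, Accepted, Accepted, Rejected

All 'Accepted' examples share one property — max ≥ 9 — and every 'Rejected' example lacks it.
(11, 6): max 11, fits → Accepted. (2, 10): max 10, fits → Accepted. (6, 10): max 10, fits → Accepted. (6, 6): max 6, does not fit → Rejected.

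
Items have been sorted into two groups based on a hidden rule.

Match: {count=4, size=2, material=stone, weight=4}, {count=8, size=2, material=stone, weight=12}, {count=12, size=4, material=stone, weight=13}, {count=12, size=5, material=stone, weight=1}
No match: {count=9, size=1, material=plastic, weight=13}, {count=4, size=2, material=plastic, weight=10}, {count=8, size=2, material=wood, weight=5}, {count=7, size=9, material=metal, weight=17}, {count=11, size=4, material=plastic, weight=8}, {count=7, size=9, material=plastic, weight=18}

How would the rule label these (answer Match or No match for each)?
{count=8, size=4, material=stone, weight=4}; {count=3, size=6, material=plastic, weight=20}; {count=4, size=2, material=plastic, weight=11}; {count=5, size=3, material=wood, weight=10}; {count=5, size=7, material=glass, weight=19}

Comparing the two groups points to one rule — material is stone.
Match: {count=8, size=4, material=stone, weight=4}, since material is stone.
No match: {count=3, size=6, material=plastic, weight=20}, since material is plastic.
No match: {count=4, size=2, material=plastic, weight=11}, since material is plastic.
No match: {count=5, size=3, material=wood, weight=10}, since material is wood.
No match: {count=5, size=7, material=glass, weight=19}, since material is glass.

Match, No match, No match, No match, No match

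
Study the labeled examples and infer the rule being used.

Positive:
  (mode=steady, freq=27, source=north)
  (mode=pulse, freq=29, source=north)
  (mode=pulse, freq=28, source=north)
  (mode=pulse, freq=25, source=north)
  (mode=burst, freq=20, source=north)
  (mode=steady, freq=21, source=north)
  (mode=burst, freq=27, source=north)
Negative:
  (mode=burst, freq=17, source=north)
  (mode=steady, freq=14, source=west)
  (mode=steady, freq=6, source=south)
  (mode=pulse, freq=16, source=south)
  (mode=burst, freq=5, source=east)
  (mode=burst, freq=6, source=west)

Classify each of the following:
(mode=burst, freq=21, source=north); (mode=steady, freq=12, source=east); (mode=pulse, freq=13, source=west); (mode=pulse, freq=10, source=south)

Positive, Negative, Negative, Negative

All 'Positive' examples share one property — freq ≥ 20 — and every 'Negative' example lacks it.
(mode=burst, freq=21, source=north): freq = 21 — matches, so Positive.
(mode=steady, freq=12, source=east): freq = 12 — does not pass, so Negative.
(mode=pulse, freq=13, source=west): freq = 13 — does not pass, so Negative.
(mode=pulse, freq=10, source=south): freq = 10 — does not pass, so Negative.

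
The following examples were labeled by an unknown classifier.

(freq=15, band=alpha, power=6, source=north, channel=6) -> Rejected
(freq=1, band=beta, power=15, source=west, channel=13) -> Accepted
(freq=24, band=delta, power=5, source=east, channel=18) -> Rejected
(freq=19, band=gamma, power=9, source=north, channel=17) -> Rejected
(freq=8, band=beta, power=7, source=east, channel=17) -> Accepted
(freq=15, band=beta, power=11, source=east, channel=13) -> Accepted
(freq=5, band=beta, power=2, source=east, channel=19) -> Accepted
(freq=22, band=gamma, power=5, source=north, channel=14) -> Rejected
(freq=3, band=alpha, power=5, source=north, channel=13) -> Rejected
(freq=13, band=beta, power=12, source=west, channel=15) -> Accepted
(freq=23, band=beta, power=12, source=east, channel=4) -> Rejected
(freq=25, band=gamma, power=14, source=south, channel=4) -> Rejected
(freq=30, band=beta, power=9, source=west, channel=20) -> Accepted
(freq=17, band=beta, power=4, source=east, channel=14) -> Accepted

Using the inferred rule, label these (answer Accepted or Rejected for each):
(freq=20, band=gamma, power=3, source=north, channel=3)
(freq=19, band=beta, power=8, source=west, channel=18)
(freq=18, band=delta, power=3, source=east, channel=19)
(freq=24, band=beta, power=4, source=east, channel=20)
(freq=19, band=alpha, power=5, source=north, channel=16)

The common property of the 'Accepted' items is: band is beta AND channel ≥ 6. No 'Rejected' item has it.
(freq=20, band=gamma, power=3, source=north, channel=3): Rejected (band is gamma, channel = 3). (freq=19, band=beta, power=8, source=west, channel=18): Accepted (band is beta, channel = 18). (freq=18, band=delta, power=3, source=east, channel=19): Rejected (band is delta, channel = 19). (freq=24, band=beta, power=4, source=east, channel=20): Accepted (band is beta, channel = 20). (freq=19, band=alpha, power=5, source=north, channel=16): Rejected (band is alpha, channel = 16).

Rejected, Accepted, Rejected, Accepted, Rejected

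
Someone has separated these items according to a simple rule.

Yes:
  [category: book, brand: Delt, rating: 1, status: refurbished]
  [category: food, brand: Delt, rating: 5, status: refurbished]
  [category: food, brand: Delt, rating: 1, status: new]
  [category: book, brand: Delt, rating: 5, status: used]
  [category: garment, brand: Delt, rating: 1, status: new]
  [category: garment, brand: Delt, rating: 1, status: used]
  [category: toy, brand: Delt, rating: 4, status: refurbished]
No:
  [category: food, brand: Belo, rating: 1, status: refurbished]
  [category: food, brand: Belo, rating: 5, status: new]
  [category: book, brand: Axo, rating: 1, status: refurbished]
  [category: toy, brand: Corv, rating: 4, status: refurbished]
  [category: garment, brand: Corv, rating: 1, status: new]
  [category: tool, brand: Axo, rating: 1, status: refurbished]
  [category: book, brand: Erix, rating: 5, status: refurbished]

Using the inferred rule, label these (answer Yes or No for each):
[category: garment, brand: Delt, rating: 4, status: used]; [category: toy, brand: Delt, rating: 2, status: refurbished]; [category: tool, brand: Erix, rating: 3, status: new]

Yes, Yes, No

Every 'Yes' example satisfies: brand is Delt. None of the 'No' examples do.
Yes: [category: garment, brand: Delt, rating: 4, status: used], since brand is Delt.
Yes: [category: toy, brand: Delt, rating: 2, status: refurbished], since brand is Delt.
No: [category: tool, brand: Erix, rating: 3, status: new], since brand is Erix.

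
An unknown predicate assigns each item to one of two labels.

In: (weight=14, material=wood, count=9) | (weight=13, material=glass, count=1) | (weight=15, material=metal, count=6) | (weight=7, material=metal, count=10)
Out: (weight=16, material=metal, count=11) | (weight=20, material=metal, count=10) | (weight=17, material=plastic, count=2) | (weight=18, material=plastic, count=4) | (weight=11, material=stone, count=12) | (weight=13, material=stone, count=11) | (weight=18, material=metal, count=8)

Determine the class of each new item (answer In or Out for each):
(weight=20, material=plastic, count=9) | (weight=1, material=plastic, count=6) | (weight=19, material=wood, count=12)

The rule appears to be: weight ≤ 15 AND count ≤ 10.

Out, In, Out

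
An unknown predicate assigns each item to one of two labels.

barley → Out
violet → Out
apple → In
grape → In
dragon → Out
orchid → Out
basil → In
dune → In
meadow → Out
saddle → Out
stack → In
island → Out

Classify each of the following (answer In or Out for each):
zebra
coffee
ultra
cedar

The pattern is that an item is 'In' exactly when: length ≤ 5.
zebra: In (length 5).
coffee: Out (length 6).
ultra: In (length 5).
cedar: In (length 5).

In, Out, In, In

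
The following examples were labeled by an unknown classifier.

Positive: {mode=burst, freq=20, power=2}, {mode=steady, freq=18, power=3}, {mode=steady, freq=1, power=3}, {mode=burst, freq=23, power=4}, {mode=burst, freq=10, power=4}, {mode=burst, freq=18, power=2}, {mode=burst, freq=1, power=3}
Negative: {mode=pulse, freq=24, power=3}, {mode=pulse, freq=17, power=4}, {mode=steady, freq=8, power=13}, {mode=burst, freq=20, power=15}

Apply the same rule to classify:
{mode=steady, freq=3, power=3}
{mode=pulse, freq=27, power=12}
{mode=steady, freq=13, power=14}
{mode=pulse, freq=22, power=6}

A rule that fits every label: mode is not pulse AND power ≤ 4 — true of each 'Positive' example, false of each 'Negative' one.

Positive, Negative, Negative, Negative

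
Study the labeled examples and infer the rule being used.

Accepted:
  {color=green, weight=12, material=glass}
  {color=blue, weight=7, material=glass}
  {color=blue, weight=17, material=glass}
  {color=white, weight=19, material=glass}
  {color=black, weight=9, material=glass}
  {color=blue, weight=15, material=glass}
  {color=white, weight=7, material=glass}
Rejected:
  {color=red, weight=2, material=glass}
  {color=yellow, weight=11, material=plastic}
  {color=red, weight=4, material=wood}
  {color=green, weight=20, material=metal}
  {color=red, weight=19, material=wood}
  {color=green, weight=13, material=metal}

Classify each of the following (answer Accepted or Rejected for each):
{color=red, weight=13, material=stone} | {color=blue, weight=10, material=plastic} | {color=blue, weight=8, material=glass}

The common property of the 'Accepted' items is: material is glass AND weight ≥ 4. No 'Rejected' item has it.
{color=red, weight=13, material=stone}: material is stone, weight = 13 — lacks this property, so Rejected. {color=blue, weight=10, material=plastic}: material is plastic, weight = 10 — lacks this property, so Rejected. {color=blue, weight=8, material=glass}: material is glass, weight = 8 — passes, so Accepted.

Rejected, Rejected, Accepted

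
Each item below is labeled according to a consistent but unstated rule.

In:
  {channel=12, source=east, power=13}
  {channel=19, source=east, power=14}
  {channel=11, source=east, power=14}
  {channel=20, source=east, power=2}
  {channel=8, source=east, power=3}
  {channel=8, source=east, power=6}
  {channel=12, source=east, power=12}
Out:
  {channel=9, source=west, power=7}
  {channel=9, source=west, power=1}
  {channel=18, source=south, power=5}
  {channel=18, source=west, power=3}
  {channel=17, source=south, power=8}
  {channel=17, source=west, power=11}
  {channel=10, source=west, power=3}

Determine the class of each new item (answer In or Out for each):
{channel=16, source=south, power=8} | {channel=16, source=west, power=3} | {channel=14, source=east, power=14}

Out, Out, In

The pattern is that an item is 'In' exactly when: source is east.
{channel=16, source=south, power=8}: Out (source is south). {channel=16, source=west, power=3}: Out (source is west). {channel=14, source=east, power=14}: In (source is east).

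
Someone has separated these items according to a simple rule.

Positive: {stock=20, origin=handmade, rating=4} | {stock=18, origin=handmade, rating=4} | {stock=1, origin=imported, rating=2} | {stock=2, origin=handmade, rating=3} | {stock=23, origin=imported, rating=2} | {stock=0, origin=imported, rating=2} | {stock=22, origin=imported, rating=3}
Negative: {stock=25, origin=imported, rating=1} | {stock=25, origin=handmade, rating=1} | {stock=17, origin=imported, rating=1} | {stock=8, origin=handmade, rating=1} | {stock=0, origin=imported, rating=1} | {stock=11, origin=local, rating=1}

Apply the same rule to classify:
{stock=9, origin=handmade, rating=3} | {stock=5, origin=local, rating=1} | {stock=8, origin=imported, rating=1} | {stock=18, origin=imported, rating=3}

Positive, Negative, Negative, Positive

The pattern is that an item is 'Positive' exactly when: rating ≥ 2.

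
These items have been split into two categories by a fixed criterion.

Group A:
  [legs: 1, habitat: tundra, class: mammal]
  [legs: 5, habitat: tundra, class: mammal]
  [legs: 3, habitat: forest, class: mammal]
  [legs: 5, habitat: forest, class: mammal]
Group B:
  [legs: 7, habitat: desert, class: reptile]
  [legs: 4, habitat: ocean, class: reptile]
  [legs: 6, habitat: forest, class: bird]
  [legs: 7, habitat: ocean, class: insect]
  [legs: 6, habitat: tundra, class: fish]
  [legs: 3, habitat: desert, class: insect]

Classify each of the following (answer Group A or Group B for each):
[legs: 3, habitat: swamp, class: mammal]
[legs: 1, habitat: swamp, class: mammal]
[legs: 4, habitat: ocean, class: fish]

Group A, Group A, Group B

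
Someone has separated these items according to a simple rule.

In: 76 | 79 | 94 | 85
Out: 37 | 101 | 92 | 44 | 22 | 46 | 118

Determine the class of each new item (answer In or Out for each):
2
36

Out, Out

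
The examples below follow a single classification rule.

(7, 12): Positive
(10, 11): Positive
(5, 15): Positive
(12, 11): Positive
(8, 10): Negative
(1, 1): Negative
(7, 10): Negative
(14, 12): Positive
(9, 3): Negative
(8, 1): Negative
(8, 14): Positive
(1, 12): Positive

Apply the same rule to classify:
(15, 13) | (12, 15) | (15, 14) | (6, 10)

Positive, Positive, Positive, Negative

The common property of the 'Positive' items is: second ≥ 11. No 'Negative' item has it.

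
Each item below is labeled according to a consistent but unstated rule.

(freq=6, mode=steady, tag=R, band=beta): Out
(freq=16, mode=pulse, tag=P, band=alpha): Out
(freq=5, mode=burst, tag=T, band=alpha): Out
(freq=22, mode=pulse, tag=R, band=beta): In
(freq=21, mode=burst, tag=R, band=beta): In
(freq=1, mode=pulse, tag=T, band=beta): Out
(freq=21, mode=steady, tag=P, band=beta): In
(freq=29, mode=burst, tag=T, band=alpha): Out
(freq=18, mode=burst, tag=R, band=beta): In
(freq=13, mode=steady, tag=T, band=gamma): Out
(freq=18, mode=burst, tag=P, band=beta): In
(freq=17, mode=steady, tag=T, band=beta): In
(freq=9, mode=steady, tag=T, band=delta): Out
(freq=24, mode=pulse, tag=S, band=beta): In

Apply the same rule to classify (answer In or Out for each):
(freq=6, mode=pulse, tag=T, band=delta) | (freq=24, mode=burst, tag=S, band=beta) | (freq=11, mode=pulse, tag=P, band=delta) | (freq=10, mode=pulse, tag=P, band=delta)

The rule appears to be: band is beta AND freq ≥ 9.
Out: (freq=6, mode=pulse, tag=T, band=delta), since band is delta, freq = 6. In: (freq=24, mode=burst, tag=S, band=beta), since band is beta, freq = 24. Out: (freq=11, mode=pulse, tag=P, band=delta), since band is delta, freq = 11. Out: (freq=10, mode=pulse, tag=P, band=delta), since band is delta, freq = 10.

Out, In, Out, Out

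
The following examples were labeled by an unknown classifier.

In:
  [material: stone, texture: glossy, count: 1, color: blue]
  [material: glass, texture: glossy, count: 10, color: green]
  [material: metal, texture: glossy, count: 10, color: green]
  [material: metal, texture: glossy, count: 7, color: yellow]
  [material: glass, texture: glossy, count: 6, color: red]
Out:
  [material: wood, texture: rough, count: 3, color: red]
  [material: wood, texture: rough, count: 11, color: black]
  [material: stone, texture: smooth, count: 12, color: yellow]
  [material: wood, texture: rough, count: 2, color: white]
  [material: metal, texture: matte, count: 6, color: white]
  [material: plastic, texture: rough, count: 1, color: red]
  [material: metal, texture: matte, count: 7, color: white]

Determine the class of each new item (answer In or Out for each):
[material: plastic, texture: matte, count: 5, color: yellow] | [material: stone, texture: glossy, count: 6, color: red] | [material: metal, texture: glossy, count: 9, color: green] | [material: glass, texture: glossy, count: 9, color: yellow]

Out, In, In, In

The common property of the 'In' items is: texture is glossy. No 'Out' item has it.
[material: plastic, texture: matte, count: 5, color: yellow]: texture is matte, doesn't match → Out. [material: stone, texture: glossy, count: 6, color: red]: texture is glossy, has this property → In. [material: metal, texture: glossy, count: 9, color: green]: texture is glossy, has this property → In. [material: glass, texture: glossy, count: 9, color: yellow]: texture is glossy, has this property → In.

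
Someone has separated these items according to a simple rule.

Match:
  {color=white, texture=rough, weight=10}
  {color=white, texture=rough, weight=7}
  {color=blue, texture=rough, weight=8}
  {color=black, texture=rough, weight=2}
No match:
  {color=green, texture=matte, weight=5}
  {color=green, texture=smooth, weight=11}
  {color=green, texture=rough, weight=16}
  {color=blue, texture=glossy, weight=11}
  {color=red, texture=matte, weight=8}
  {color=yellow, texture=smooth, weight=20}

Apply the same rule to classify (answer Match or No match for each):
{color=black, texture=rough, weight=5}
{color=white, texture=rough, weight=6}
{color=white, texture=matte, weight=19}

The common property of the 'Match' items is: texture is rough AND weight ≤ 10. No 'No match' item has it.
Match: {color=black, texture=rough, weight=5}, since texture is rough, weight = 5.
Match: {color=white, texture=rough, weight=6}, since texture is rough, weight = 6.
No match: {color=white, texture=matte, weight=19}, since texture is matte, weight = 19.

Match, Match, No match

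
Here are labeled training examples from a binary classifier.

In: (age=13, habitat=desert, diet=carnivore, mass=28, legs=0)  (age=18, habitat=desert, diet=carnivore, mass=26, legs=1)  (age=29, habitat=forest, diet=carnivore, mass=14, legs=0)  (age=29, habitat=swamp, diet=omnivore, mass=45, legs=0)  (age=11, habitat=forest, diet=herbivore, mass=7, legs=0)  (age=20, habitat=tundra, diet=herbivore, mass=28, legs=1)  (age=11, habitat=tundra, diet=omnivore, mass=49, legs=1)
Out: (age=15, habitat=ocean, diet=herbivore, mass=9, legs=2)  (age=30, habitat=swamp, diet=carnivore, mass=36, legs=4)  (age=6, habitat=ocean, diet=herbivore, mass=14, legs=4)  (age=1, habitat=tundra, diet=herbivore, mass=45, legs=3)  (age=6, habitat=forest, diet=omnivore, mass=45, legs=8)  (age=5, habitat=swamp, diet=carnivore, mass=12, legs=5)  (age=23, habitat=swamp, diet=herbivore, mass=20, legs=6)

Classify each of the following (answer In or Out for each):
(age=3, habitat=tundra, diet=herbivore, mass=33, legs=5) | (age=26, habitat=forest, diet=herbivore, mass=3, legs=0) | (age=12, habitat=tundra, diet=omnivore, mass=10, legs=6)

Out, In, Out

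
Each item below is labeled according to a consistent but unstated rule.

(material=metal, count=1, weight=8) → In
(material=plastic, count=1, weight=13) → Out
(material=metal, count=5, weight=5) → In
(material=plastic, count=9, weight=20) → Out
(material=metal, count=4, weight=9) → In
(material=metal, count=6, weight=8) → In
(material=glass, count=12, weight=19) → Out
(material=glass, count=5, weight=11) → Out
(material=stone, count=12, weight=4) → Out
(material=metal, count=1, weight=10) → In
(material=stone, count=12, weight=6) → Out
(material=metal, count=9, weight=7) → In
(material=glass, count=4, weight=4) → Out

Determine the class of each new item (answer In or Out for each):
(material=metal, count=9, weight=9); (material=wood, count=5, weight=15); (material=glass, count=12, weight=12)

In, Out, Out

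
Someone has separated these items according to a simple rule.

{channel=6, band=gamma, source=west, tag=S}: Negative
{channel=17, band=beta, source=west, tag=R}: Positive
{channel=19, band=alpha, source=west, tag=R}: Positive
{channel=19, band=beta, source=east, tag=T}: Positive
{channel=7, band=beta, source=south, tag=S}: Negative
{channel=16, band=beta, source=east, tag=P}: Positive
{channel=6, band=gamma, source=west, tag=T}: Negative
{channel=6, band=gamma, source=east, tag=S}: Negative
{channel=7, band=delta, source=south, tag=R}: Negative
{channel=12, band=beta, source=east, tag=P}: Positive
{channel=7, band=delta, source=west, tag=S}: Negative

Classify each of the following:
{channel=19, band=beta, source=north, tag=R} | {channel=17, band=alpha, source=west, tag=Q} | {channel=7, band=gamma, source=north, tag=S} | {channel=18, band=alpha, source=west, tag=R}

Positive, Positive, Negative, Positive

'Positive' ⟺ channel ≥ 12.
{channel=19, band=beta, source=north, tag=R}: channel = 19, qualifies → Positive.
{channel=17, band=alpha, source=west, tag=Q}: channel = 17, qualifies → Positive.
{channel=7, band=gamma, source=north, tag=S}: channel = 7, does not pass → Negative.
{channel=18, band=alpha, source=west, tag=R}: channel = 18, qualifies → Positive.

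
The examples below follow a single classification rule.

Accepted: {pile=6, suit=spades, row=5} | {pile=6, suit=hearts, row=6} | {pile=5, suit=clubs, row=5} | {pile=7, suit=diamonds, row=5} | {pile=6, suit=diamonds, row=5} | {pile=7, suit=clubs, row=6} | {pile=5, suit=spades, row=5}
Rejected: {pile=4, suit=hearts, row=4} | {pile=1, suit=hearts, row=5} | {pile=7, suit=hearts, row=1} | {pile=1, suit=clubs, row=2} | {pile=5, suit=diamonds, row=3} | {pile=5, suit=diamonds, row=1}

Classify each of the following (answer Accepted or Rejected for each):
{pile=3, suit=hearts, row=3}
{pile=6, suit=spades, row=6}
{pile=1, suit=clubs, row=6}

Rejected, Accepted, Rejected

One predicate separates the groups cleanly: pile ≥ 4 AND row ≥ 5.
{pile=3, suit=hearts, row=3}: pile = 3, row = 3, lacks this property → Rejected. {pile=6, suit=spades, row=6}: pile = 6, row = 6, meets the rule → Accepted. {pile=1, suit=clubs, row=6}: pile = 1, row = 6, lacks this property → Rejected.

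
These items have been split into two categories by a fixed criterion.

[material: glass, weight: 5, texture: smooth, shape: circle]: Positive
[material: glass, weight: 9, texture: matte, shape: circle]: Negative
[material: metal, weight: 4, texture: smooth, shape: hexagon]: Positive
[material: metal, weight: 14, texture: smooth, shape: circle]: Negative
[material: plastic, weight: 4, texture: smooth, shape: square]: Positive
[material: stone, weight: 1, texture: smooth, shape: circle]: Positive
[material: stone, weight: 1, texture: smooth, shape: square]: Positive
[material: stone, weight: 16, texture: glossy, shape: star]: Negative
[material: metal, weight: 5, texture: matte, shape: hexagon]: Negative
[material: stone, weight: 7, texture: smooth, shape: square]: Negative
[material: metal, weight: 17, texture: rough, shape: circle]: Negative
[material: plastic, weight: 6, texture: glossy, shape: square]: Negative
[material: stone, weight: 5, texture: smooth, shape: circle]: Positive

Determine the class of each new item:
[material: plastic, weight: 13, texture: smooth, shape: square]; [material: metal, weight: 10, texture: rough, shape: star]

Negative, Negative

The simplest hypothesis consistent with all the labels is: texture is smooth AND weight ≤ 5.
[material: plastic, weight: 13, texture: smooth, shape: square]: texture is smooth, weight = 13, doesn't qualify → Negative.
[material: metal, weight: 10, texture: rough, shape: star]: texture is rough, weight = 10, doesn't qualify → Negative.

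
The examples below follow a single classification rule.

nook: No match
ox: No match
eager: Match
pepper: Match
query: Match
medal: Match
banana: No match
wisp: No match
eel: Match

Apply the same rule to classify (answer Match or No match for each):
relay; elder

Match, Match

The simplest hypothesis consistent with all the labels is: contains 'e'.
relay: has 'e' — has this property, so Match.
elder: has 'e' — has this property, so Match.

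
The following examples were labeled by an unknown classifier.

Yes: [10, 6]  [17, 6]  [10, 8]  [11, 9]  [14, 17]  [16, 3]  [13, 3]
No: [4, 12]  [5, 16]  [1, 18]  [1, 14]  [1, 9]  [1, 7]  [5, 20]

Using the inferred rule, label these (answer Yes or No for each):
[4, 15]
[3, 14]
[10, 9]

The simplest hypothesis consistent with all the labels is: first ≥ 6.
[4, 15] — first 4, hence No.
[3, 14] — first 3, hence No.
[10, 9] — first 10, hence Yes.

No, No, Yes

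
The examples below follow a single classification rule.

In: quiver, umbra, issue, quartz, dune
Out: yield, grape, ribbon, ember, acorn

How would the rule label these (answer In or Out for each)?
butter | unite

In, In

Checking candidate rules against both groups, what survives is: contains 'u'.
butter: has 'u', meets the rule → In. unite: has 'u', meets the rule → In.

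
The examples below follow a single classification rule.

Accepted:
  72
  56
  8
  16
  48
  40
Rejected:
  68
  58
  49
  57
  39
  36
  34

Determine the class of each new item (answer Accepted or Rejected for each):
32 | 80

Checking candidate rules against both groups, what survives is: multiple of 8.
32: Accepted (32 = 8·4). 80: Accepted (80 = 8·10).

Accepted, Accepted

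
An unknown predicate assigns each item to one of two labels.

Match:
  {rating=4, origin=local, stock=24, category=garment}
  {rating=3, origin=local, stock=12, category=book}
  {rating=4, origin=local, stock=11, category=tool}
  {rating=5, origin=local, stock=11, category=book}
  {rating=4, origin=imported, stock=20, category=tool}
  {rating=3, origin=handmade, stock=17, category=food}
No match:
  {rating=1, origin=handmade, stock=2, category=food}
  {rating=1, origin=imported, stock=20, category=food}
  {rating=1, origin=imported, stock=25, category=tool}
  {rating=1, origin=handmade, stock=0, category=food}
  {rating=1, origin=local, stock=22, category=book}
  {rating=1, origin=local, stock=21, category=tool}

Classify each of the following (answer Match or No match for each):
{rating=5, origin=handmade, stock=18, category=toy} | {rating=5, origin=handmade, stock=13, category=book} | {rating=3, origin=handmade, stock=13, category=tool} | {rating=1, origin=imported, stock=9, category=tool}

Match, Match, Match, No match

The classifier is using: rating ≥ 3.
Match: {rating=5, origin=handmade, stock=18, category=toy}, since rating = 5.
Match: {rating=5, origin=handmade, stock=13, category=book}, since rating = 5.
Match: {rating=3, origin=handmade, stock=13, category=tool}, since rating = 3.
No match: {rating=1, origin=imported, stock=9, category=tool}, since rating = 1.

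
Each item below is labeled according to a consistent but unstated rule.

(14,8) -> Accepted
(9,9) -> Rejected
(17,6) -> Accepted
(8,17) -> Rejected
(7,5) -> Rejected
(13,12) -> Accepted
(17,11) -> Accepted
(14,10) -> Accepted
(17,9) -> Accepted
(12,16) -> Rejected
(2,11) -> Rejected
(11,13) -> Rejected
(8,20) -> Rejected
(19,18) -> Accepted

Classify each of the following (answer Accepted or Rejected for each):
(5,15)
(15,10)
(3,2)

The distinguishing property — first ≥ 13 — holds for all the 'Accepted' cases and none of the 'Rejected' cases.
(5,15): Rejected (first 5). (15,10): Accepted (first 15). (3,2): Rejected (first 3).

Rejected, Accepted, Rejected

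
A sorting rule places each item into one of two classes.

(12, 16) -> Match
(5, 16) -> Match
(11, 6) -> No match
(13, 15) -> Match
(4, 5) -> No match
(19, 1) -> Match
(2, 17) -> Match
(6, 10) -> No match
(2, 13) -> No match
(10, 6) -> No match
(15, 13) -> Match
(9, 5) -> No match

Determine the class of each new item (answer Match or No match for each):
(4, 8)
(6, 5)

No match, No match

The simplest hypothesis consistent with all the labels is: sum ≥ 19.
(4, 8): 4+8 = 12, doesn't qualify → No match. (6, 5): 6+5 = 11, doesn't qualify → No match.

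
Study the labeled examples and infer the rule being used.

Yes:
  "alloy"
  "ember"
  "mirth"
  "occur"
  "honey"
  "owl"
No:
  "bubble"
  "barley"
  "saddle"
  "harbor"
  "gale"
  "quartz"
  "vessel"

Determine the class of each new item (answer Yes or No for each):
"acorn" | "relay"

Yes, Yes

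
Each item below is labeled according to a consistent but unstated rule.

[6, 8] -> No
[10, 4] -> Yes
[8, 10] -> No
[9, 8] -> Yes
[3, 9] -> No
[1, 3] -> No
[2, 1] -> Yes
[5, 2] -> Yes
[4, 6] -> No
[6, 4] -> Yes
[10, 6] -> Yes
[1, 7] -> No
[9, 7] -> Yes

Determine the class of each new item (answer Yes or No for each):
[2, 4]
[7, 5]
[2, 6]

The classifier is using: first > second.
No: [2, 4], since 2 < 4.
Yes: [7, 5], since 7 > 5.
No: [2, 6], since 2 < 6.

No, Yes, No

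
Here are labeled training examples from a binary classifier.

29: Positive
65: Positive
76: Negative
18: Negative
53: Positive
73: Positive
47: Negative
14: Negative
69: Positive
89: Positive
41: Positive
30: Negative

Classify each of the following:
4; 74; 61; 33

Every 'Positive' example satisfies: ≡ 1 (mod 4). None of the 'Negative' examples do.
4: 4 mod 4 = 0 — doesn't match, so Negative. 74: 74 mod 4 = 2 — doesn't match, so Negative. 61: 61 mod 4 = 1 — satisfies this, so Positive. 33: 33 mod 4 = 1 — satisfies this, so Positive.

Negative, Negative, Positive, Positive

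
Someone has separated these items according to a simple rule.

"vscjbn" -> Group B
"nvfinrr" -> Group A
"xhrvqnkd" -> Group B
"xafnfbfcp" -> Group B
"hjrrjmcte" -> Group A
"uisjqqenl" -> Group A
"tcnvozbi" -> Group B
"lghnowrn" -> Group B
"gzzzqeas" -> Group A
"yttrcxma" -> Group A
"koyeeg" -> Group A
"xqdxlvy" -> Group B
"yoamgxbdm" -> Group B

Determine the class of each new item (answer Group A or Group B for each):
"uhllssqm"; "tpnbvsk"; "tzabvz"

The simplest hypothesis consistent with all the labels is: has a double letter.
"uhllssqm" → 'll' doubled → Group A.
"tpnbvsk" → no doubled letter → Group B.
"tzabvz" → no doubled letter → Group B.

Group A, Group B, Group B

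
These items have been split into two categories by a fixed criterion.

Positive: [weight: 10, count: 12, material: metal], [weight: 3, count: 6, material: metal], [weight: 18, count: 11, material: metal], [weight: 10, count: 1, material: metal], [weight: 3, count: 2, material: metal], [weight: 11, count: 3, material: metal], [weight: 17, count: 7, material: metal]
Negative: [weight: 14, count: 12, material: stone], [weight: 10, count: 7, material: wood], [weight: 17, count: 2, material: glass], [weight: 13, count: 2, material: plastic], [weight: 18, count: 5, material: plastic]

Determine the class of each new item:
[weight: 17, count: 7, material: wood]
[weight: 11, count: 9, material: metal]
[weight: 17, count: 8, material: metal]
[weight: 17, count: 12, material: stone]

The pattern is that an item is 'Positive' exactly when: material is metal.
[weight: 17, count: 7, material: wood]: material is wood — does not satisfy this, so Negative.
[weight: 11, count: 9, material: metal]: material is metal — has this property, so Positive.
[weight: 17, count: 8, material: metal]: material is metal — has this property, so Positive.
[weight: 17, count: 12, material: stone]: material is stone — does not satisfy this, so Negative.

Negative, Positive, Positive, Negative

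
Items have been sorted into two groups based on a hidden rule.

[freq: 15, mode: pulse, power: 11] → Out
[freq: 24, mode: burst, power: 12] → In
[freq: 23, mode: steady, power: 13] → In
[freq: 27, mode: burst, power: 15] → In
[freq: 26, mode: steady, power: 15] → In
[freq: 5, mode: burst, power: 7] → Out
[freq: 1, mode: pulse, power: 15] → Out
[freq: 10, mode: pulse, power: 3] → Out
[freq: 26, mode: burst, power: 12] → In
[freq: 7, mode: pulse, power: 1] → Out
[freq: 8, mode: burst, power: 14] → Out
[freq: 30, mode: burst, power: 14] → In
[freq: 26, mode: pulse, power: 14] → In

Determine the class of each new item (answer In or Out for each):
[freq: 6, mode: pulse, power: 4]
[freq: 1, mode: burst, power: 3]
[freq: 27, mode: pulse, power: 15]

Out, Out, In

Rule: freq ≥ 23. This holds for each 'In' example and fails for each 'Out' one.
[freq: 6, mode: pulse, power: 4]: freq = 6, fails the rule → Out.
[freq: 1, mode: burst, power: 3]: freq = 1, fails the rule → Out.
[freq: 27, mode: pulse, power: 15]: freq = 27, qualifies → In.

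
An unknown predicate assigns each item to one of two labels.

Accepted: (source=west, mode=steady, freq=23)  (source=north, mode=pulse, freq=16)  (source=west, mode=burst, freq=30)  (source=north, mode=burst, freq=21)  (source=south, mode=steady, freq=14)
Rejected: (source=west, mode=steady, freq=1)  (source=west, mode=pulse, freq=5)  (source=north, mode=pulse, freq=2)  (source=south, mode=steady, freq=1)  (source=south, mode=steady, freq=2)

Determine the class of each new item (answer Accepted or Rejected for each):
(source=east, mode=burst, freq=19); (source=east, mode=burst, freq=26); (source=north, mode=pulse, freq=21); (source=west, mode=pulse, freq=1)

All 'Accepted' examples share one property — freq ≥ 14 — and every 'Rejected' example lacks it.

Accepted, Accepted, Accepted, Rejected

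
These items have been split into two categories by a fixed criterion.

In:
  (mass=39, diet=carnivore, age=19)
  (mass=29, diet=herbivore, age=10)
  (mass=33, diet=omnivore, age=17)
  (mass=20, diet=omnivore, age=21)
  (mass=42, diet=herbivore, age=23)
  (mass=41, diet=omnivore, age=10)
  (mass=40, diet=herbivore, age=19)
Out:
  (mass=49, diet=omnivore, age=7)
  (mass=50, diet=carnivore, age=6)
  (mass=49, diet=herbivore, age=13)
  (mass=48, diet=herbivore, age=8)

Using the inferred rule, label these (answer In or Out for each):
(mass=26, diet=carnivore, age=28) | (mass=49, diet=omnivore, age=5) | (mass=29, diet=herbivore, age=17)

In, Out, In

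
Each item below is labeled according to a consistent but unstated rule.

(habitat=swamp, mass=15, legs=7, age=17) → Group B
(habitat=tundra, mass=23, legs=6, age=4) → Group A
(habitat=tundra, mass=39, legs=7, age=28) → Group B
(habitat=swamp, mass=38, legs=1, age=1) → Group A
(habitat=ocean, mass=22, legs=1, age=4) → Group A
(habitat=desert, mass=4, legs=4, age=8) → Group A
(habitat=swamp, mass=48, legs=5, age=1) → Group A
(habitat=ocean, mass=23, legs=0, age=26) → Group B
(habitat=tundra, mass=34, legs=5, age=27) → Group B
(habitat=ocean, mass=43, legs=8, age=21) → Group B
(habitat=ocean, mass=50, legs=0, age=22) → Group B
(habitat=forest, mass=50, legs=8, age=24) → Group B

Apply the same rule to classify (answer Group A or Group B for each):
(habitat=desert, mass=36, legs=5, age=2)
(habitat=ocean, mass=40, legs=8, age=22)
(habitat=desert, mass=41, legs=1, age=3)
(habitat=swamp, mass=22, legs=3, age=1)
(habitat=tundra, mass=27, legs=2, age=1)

Group A, Group B, Group A, Group A, Group A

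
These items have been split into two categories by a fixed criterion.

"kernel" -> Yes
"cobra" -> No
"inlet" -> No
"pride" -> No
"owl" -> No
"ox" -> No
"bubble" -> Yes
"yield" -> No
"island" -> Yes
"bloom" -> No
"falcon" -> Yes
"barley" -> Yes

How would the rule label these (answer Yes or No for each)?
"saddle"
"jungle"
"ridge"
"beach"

Yes, Yes, No, No

Every 'Yes' example satisfies: length 6. None of the 'No' examples do.
"saddle": length 6 — meets the rule, so Yes. "jungle": length 6 — meets the rule, so Yes. "ridge": length 5 — doesn't match, so No. "beach": length 5 — doesn't match, so No.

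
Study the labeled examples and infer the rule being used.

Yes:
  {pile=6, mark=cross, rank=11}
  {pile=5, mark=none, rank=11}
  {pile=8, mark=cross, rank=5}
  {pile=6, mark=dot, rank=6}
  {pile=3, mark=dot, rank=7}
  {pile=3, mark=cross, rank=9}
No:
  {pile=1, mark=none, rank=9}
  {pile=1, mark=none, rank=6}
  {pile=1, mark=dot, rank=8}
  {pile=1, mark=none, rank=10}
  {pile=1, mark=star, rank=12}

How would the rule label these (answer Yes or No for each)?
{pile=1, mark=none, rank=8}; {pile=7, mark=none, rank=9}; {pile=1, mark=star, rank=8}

No, Yes, No

The common property of the 'Yes' items is: pile ≥ 3. No 'No' item has it.
{pile=1, mark=none, rank=8}: pile = 1, does not fit → No. {pile=7, mark=none, rank=9}: pile = 7, checks out → Yes. {pile=1, mark=star, rank=8}: pile = 1, does not fit → No.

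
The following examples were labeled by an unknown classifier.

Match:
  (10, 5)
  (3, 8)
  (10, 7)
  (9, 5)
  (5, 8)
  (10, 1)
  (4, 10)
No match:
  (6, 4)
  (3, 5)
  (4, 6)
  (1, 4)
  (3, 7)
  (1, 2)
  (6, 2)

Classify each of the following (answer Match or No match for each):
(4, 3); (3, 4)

No match, No match

The distinguishing property — sum ≥ 11 — holds for all the 'Match' cases and none of the 'No match' cases.
No match: (4, 3), since 4+3 = 7. No match: (3, 4), since 3+4 = 7.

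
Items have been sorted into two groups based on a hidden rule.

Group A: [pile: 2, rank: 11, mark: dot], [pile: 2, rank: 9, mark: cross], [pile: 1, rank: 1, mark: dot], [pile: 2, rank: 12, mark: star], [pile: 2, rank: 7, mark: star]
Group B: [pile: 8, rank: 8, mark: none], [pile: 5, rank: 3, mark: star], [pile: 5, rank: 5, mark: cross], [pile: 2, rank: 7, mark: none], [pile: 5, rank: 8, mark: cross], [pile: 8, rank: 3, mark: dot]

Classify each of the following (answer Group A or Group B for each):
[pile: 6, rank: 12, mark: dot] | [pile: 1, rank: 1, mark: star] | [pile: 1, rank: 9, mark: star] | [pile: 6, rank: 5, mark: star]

The common property of the 'Group A' items is: mark is not none AND pile ≤ 2. No 'Group B' item has it.
[pile: 6, rank: 12, mark: dot] — mark is dot, pile = 6, hence Group B.
[pile: 1, rank: 1, mark: star] — mark is star, pile = 1, hence Group A.
[pile: 1, rank: 9, mark: star] — mark is star, pile = 1, hence Group A.
[pile: 6, rank: 5, mark: star] — mark is star, pile = 6, hence Group B.

Group B, Group A, Group A, Group B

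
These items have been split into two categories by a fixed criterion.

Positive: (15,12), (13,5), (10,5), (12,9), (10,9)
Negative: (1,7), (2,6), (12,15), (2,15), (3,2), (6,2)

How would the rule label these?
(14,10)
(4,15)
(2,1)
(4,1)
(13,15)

The pattern is that an item is 'Positive' exactly when: first > second AND sum ≥ 15.
(14,10) → 14 > 10, 14+10 = 24 → Positive. (4,15) → 4 < 15, 4+15 = 19 → Negative. (2,1) → 2 > 1, 2+1 = 3 → Negative. (4,1) → 4 > 1, 4+1 = 5 → Negative. (13,15) → 13 < 15, 13+15 = 28 → Negative.

Positive, Negative, Negative, Negative, Negative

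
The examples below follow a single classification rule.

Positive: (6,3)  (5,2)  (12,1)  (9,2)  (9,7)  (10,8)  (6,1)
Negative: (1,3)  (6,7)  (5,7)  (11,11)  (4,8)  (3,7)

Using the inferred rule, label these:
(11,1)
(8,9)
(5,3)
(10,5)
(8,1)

Looking at the examples, the only property every 'Positive' case has and every 'Negative' case lacks is: first > second.
(11,1): Positive (11 > 1). (8,9): Negative (8 < 9). (5,3): Positive (5 > 3). (10,5): Positive (10 > 5). (8,1): Positive (8 > 1).

Positive, Negative, Positive, Positive, Positive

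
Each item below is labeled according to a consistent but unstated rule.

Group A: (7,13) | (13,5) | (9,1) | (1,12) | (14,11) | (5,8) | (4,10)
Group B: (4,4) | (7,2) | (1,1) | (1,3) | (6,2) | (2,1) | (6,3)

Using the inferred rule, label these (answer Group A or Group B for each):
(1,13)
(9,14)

Group A, Group A

Every 'Group A' example satisfies: sum ≥ 10. None of the 'Group B' examples do.
(1,13) → 1+13 = 14 → Group A.
(9,14) → 9+14 = 23 → Group A.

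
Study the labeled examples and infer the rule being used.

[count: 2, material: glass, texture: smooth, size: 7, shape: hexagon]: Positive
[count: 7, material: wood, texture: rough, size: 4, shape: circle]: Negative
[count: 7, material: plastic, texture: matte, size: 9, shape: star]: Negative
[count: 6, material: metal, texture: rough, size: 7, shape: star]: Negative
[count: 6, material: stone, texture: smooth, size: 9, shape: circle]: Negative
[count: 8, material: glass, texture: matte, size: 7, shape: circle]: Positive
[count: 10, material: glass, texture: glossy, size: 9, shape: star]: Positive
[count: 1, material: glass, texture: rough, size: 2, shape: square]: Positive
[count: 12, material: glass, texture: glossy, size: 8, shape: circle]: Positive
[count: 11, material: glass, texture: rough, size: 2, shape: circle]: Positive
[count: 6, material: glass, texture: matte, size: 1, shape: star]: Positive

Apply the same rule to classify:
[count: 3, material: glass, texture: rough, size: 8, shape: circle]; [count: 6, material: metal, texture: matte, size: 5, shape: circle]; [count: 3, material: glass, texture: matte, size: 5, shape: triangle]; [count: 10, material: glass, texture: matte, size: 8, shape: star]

Positive, Negative, Positive, Positive

The distinguishing property — material is glass — holds for all the 'Positive' cases and none of the 'Negative' cases.
[count: 3, material: glass, texture: rough, size: 8, shape: circle]: Positive (material is glass).
[count: 6, material: metal, texture: matte, size: 5, shape: circle]: Negative (material is metal).
[count: 3, material: glass, texture: matte, size: 5, shape: triangle]: Positive (material is glass).
[count: 10, material: glass, texture: matte, size: 8, shape: star]: Positive (material is glass).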